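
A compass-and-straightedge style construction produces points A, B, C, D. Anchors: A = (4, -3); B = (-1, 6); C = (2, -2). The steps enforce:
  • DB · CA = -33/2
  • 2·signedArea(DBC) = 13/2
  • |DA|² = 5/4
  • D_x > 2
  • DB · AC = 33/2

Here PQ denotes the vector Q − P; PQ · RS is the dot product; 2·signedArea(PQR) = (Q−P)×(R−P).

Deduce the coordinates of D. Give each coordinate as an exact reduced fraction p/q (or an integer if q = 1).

D = (3, -5/2)

1. D_x = 3  [DB · CA = -33/2 ∩ 2·signedArea(DBC) = 13/2]
2. D_y = -5/2  [DB · CA = -33/2 ∩ 2·signedArea(DBC) = 13/2]
   → D = (3, -5/2)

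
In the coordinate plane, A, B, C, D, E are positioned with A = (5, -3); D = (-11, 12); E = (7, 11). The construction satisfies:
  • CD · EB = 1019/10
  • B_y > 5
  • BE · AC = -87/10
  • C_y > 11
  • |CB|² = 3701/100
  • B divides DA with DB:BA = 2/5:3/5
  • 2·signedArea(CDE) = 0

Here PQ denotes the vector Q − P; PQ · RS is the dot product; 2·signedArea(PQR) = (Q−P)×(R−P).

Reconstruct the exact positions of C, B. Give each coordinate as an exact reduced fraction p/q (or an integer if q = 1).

1. B_x = -23/5  [B divides DA with DB:BA = 2/5:3/5]
2. B_y = 6  [B divides DA with DB:BA = 2/5:3/5]
   → B = (-23/5, 6)
3. C_x = -2  [2·signedArea(CDE) = 0 ∩ BE · AC = -87/10]
4. C_y = 23/2  [2·signedArea(CDE) = 0 ∩ BE · AC = -87/10]
   → C = (-2, 23/2)

B = (-23/5, 6)
C = (-2, 23/2)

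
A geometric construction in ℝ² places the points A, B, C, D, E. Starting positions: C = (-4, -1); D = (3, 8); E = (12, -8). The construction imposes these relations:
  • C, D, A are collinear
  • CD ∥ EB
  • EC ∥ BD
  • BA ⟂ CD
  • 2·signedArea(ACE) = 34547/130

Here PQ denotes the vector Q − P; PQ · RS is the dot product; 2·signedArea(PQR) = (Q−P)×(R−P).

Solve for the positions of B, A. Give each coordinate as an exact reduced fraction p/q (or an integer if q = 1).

1. B_x = 19  [EC ∥ BD ∩ CD ∥ EB]
2. B_y = 1  [EC ∥ BD ∩ CD ∥ EB]
   → B = (19, 1)
3. A_x = 733/130  [C, D, A are collinear ∩ BA ⟂ CD]
4. A_y = 1481/130  [C, D, A are collinear ∩ BA ⟂ CD]
   → A = (733/130, 1481/130)

A = (733/130, 1481/130)
B = (19, 1)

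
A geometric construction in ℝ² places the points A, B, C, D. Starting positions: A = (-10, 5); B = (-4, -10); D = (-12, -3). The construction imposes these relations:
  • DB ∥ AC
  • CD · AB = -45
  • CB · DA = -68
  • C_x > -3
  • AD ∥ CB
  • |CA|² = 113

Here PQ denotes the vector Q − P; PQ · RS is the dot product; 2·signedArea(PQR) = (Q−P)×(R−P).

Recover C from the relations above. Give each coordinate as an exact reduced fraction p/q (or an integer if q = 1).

1. C_x = -2  [AD ∥ CB ∩ DB ∥ AC]
2. C_y = -2  [AD ∥ CB ∩ DB ∥ AC]
   → C = (-2, -2)

C = (-2, -2)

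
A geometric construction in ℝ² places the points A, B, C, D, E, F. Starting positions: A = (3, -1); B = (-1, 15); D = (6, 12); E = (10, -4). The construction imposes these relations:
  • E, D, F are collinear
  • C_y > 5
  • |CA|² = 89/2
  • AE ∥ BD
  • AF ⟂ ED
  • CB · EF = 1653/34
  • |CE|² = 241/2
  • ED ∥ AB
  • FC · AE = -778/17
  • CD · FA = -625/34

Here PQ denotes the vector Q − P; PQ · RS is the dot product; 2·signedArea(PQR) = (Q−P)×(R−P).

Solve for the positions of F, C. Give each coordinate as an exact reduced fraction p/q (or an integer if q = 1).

C = (9/2, 11/2)
F = (151/17, 8/17)

1. F_x = 151/17  [E, D, F are collinear ∩ AF ⟂ ED]
2. F_y = 8/17  [E, D, F are collinear ∩ AF ⟂ ED]
   → F = (151/17, 8/17)
3. C_x = 9/2  [CB · EF = 1653/34 ∩ CD · FA = -625/34]
4. C_y = 11/2  [CB · EF = 1653/34 ∩ CD · FA = -625/34]
   → C = (9/2, 11/2)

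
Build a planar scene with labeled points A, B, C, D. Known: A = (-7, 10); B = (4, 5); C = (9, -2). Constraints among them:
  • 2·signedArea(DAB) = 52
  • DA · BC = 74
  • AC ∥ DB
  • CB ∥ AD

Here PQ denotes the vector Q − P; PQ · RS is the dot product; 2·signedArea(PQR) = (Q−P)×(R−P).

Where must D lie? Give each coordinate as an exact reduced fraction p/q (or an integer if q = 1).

1. D_x = -12  [AC ∥ DB ∩ CB ∥ AD]
2. D_y = 17  [AC ∥ DB ∩ CB ∥ AD]
   → D = (-12, 17)

D = (-12, 17)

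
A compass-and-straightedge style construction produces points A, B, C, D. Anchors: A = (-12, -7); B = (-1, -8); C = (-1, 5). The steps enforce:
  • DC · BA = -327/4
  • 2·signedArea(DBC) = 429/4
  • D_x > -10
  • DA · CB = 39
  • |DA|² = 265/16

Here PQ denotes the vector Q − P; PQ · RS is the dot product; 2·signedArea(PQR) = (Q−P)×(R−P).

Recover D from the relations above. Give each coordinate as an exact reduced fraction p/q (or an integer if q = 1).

D = (-37/4, -4)

1. D_x = -37/4  [DA · CB = 39 ∩ DC · BA = -327/4]
2. D_y = -4  [DA · CB = 39 ∩ DC · BA = -327/4]
   → D = (-37/4, -4)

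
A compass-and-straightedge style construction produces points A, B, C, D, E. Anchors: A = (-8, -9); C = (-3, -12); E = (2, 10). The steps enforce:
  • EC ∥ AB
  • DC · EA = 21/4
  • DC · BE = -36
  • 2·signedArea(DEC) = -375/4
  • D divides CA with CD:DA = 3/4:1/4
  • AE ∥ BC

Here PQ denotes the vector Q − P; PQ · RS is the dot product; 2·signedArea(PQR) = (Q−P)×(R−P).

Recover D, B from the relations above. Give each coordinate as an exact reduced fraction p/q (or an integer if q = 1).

B = (-13, -31)
D = (-27/4, -39/4)

1. D_x = -27/4  [D divides CA with CD:DA = 3/4:1/4]
2. D_y = -39/4  [D divides CA with CD:DA = 3/4:1/4]
   → D = (-27/4, -39/4)
3. B_x = -13  [AE ∥ BC ∩ EC ∥ AB]
4. B_y = -31  [AE ∥ BC ∩ EC ∥ AB]
   → B = (-13, -31)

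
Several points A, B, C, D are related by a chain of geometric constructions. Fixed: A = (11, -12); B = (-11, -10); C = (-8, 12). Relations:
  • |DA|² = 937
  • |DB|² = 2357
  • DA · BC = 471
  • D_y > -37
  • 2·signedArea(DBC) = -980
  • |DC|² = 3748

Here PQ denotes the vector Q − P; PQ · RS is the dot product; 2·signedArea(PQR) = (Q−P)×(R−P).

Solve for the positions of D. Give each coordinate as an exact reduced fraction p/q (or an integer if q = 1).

D = (30, -36)

1. D_x = 30  [2·signedArea(DBC) = -980 ∩ DA · BC = 471]
2. D_y = -36  [2·signedArea(DBC) = -980 ∩ DA · BC = 471]
   → D = (30, -36)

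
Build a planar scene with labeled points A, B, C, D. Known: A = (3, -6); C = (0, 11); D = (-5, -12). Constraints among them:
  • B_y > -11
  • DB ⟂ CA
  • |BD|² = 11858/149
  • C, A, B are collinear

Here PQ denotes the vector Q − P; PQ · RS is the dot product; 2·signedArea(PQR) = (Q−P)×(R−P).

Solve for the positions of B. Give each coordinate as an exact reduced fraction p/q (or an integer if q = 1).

B = (564/149, -1557/149)

1. B_x = 564/149  [C, A, B are collinear ∩ DB ⟂ CA]
2. B_y = -1557/149  [C, A, B are collinear ∩ DB ⟂ CA]
   → B = (564/149, -1557/149)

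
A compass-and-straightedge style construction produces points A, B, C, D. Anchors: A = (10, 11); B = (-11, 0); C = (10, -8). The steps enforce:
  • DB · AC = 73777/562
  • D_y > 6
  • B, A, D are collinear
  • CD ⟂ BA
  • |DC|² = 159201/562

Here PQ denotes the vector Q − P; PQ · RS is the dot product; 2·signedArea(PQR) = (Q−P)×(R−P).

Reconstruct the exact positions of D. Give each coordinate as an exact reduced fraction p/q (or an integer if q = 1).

1. D_x = 1231/562  [B, A, D are collinear ∩ CD ⟂ BA]
2. D_y = 3883/562  [B, A, D are collinear ∩ CD ⟂ BA]
   → D = (1231/562, 3883/562)

D = (1231/562, 3883/562)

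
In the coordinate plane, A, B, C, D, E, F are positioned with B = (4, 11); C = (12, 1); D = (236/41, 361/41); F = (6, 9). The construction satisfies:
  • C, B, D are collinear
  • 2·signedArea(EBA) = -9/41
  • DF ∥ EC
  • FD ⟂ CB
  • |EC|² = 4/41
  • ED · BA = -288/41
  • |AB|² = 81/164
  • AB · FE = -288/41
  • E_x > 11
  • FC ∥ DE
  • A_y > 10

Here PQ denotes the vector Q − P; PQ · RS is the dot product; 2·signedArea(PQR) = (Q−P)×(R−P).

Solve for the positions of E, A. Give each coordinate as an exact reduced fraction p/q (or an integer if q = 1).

A = (182/41, 857/82)
E = (482/41, 33/41)

1. E_x = 482/41  [DF ∥ EC ∩ FC ∥ DE]
2. E_y = 33/41  [DF ∥ EC ∩ FC ∥ DE]
   → E = (482/41, 33/41)
3. A_x = 182/41  [AB · FE = -288/41 ∩ 2·signedArea(EBA) = -9/41]
4. A_y = 857/82  [AB · FE = -288/41 ∩ 2·signedArea(EBA) = -9/41]
   → A = (182/41, 857/82)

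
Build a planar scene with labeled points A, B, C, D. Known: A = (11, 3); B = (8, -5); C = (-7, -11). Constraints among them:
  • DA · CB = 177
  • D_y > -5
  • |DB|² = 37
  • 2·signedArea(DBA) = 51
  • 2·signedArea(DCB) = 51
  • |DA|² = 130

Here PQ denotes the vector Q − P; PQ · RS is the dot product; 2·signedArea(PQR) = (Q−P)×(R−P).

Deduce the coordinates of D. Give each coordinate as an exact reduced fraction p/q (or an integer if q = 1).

1. D_x = 2  [2·signedArea(DBA) = 51 ∩ 2·signedArea(DCB) = 51]
2. D_y = -4  [2·signedArea(DBA) = 51 ∩ 2·signedArea(DCB) = 51]
   → D = (2, -4)

D = (2, -4)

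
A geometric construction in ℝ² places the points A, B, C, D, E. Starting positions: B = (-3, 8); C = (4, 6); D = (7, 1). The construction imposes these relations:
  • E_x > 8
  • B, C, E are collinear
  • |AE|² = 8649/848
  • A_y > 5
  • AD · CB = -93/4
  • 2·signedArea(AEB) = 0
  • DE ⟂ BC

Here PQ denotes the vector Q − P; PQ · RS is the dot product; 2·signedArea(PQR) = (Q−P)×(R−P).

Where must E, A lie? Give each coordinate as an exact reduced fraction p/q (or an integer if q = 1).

1. E_x = 429/53  [B, C, E are collinear ∩ DE ⟂ BC]
2. E_y = 256/53  [B, C, E are collinear ∩ DE ⟂ BC]
   → E = (429/53, 256/53)
3. A_x = 1065/212  [2·signedArea(AEB) = 0 ∩ AD · CB = -93/4]
4. A_y = 605/106  [2·signedArea(AEB) = 0 ∩ AD · CB = -93/4]
   → A = (1065/212, 605/106)

A = (1065/212, 605/106)
E = (429/53, 256/53)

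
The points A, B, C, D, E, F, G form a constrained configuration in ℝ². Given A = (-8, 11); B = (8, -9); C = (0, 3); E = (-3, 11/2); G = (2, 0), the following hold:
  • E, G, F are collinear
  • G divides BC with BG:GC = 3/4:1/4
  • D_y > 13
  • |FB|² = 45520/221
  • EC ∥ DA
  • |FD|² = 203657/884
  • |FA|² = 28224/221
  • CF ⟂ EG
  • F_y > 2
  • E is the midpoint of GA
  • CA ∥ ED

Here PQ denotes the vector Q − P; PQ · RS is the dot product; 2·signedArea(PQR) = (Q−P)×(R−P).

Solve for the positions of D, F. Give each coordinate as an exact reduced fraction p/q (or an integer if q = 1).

1. D_x = -11  [EC ∥ DA ∩ CA ∥ ED]
2. D_y = 27/2  [EC ∥ DA ∩ CA ∥ ED]
   → D = (-11, 27/2)
3. F_x = -88/221  [E, G, F are collinear ∩ CF ⟂ EG]
4. F_y = 583/221  [E, G, F are collinear ∩ CF ⟂ EG]
   → F = (-88/221, 583/221)

D = (-11, 27/2)
F = (-88/221, 583/221)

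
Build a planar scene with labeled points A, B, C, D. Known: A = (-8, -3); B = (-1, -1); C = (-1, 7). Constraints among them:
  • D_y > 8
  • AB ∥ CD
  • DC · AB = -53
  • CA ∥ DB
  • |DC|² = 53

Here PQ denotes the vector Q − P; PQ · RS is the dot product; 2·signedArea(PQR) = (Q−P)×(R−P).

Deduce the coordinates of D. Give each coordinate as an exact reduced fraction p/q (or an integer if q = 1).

1. D_x = 6  [CA ∥ DB ∩ AB ∥ CD]
2. D_y = 9  [CA ∥ DB ∩ AB ∥ CD]
   → D = (6, 9)

D = (6, 9)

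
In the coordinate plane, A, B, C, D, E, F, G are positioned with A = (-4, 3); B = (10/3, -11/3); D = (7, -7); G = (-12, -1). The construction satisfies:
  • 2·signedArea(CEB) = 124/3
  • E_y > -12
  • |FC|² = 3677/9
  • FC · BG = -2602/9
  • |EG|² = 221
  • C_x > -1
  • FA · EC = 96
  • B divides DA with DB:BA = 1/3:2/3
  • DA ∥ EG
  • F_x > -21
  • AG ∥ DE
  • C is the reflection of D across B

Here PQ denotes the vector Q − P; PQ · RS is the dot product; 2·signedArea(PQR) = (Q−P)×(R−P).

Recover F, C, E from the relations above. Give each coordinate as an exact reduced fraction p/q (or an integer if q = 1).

C = (-1/3, -1/3)
E = (-1, -11)
F = (-20, -5)

1. C_x = -1/3  [C is the reflection of D across B]
2. C_y = -1/3  [C is the reflection of D across B]
   → C = (-1/3, -1/3)
3. E_x = -1  [DA ∥ EG ∩ AG ∥ DE]
4. E_y = -11  [DA ∥ EG ∩ AG ∥ DE]
   → E = (-1, -11)
5. F_x = -20  [FA · EC = 96 ∩ FC · BG = -2602/9]
6. F_y = -5  [FA · EC = 96 ∩ FC · BG = -2602/9]
   → F = (-20, -5)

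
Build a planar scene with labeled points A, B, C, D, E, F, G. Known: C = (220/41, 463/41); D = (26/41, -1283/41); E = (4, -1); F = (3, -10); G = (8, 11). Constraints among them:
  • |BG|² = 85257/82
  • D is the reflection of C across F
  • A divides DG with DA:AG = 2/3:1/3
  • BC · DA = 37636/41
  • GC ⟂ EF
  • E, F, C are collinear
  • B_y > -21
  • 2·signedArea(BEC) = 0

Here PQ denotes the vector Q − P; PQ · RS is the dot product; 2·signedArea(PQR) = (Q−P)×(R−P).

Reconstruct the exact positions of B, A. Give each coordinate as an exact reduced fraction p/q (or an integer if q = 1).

A = (682/123, -127/41)
B = (149/82, -1693/82)

1. A_x = 682/123  [A divides DG with DA:AG = 2/3:1/3]
2. A_y = -127/41  [A divides DG with DA:AG = 2/3:1/3]
   → A = (682/123, -127/41)
3. B_x = 149/82  [2·signedArea(BEC) = 0 ∩ BC · DA = 37636/41]
4. B_y = -1693/82  [2·signedArea(BEC) = 0 ∩ BC · DA = 37636/41]
   → B = (149/82, -1693/82)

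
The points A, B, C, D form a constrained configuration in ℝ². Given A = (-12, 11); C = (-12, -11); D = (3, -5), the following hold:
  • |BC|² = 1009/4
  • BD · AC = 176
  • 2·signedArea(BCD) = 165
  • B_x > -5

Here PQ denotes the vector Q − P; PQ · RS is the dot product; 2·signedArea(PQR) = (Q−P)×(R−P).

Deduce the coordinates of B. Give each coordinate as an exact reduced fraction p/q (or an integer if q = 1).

1. B_x = -9/2  [BD · AC = 176 ∩ 2·signedArea(BCD) = 165]
2. B_y = 3  [BD · AC = 176 ∩ 2·signedArea(BCD) = 165]
   → B = (-9/2, 3)

B = (-9/2, 3)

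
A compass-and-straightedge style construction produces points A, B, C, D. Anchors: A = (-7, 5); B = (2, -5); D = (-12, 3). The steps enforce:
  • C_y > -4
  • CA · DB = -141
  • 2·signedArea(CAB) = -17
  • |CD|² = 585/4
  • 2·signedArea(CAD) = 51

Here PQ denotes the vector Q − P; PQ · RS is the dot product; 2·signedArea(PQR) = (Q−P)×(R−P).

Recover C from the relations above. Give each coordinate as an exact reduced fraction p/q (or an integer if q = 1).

1. C_x = -3/2  [CA · DB = -141 ∩ 2·signedArea(CAB) = -17]
2. C_y = -3  [CA · DB = -141 ∩ 2·signedArea(CAB) = -17]
   → C = (-3/2, -3)

C = (-3/2, -3)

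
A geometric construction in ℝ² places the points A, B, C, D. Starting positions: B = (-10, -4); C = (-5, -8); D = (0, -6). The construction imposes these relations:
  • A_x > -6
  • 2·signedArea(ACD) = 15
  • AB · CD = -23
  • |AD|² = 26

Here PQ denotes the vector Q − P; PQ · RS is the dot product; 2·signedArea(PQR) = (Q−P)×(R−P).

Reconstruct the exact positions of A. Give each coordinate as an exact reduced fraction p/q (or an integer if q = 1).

A = (-5, -5)

1. A_x = -5  [AB · CD = -23 ∩ 2·signedArea(ACD) = 15]
2. A_y = -5  [AB · CD = -23 ∩ 2·signedArea(ACD) = 15]
   → A = (-5, -5)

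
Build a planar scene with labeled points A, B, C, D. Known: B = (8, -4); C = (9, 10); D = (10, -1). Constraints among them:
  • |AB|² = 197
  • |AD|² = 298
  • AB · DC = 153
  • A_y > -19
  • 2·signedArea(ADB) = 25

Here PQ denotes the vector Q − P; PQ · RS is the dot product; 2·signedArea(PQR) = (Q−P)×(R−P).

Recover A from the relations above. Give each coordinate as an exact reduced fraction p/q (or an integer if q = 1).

1. A_x = 7  [2·signedArea(ADB) = 25 ∩ AB · DC = 153]
2. A_y = -18  [2·signedArea(ADB) = 25 ∩ AB · DC = 153]
   → A = (7, -18)

A = (7, -18)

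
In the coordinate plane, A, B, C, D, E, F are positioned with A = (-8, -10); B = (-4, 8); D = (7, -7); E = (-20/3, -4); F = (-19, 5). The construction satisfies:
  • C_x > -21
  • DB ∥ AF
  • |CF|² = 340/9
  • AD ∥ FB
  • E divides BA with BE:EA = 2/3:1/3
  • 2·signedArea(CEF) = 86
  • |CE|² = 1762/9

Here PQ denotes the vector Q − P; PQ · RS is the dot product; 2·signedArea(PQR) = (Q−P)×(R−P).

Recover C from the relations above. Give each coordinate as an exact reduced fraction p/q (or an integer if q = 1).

C = (-61/3, -1)

1. C_x = -61/3  [line -9·x + -37/3·y + -586/3 = 0 ∩ |CF|² = 340/9]
2. C_y = -1  [line -9·x + -37/3·y + -586/3 = 0 ∩ |CF|² = 340/9]
   → C = (-61/3, -1)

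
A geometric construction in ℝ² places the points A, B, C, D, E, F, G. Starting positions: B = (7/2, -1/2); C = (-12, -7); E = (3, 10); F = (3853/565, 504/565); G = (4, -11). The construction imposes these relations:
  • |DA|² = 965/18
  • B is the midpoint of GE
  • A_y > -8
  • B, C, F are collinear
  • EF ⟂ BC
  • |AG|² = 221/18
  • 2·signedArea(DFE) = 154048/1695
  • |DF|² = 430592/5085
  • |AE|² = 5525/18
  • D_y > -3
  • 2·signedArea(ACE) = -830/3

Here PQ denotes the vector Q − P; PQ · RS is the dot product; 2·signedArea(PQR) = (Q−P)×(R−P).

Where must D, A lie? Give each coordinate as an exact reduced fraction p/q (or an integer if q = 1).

1. D_x = -5/3  [line -5146/565·x + -2158/565·y + -42994/1695 = 0 ∩ |DF|² = 430592/5085]
2. D_y = -8/3  [line -5146/565·x + -2158/565·y + -42994/1695 = 0 ∩ |DF|² = 430592/5085]
   → D = (-5/3, -8/3)
3. A_x = 23/6  [line -17·x + 15·y + 533/3 = 0 ∩ |AG|² = 221/18]
4. A_y = -15/2  [line -17·x + 15·y + 533/3 = 0 ∩ |AG|² = 221/18]
   → A = (23/6, -15/2)

A = (23/6, -15/2)
D = (-5/3, -8/3)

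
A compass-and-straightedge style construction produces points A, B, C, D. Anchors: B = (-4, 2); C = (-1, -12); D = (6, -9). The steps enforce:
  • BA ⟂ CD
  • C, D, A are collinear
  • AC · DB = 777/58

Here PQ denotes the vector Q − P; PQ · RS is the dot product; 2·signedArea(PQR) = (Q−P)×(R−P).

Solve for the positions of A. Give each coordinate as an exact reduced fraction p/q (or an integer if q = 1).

1. A_x = 89/58  [C, D, A are collinear ∩ BA ⟂ CD]
2. A_y = -633/58  [C, D, A are collinear ∩ BA ⟂ CD]
   → A = (89/58, -633/58)

A = (89/58, -633/58)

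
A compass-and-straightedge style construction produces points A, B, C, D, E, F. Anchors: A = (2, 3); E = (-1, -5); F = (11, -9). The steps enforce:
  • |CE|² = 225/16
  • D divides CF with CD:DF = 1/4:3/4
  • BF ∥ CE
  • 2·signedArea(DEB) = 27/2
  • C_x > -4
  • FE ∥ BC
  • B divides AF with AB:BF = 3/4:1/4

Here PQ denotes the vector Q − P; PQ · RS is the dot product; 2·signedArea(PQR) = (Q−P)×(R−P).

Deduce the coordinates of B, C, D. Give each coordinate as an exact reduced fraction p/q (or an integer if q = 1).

B = (35/4, -6)
C = (-13/4, -2)
D = (5/16, -15/4)

1. B_x = 35/4  [B divides AF with AB:BF = 3/4:1/4]
2. B_y = -6  [B divides AF with AB:BF = 3/4:1/4]
   → B = (35/4, -6)
3. C_x = -13/4  [BF ∥ CE ∩ FE ∥ BC]
4. C_y = -2  [BF ∥ CE ∩ FE ∥ BC]
   → C = (-13/4, -2)
5. D_x = 5/16  [D divides CF with CD:DF = 1/4:3/4]
6. D_y = -15/4  [D divides CF with CD:DF = 1/4:3/4]
   → D = (5/16, -15/4)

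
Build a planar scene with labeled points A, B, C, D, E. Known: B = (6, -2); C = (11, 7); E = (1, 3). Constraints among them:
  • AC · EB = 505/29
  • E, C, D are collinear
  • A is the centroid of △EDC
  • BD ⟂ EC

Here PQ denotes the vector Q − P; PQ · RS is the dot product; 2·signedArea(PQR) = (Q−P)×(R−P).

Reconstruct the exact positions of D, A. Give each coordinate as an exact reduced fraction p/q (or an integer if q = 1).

1. D_x = 104/29  [E, C, D are collinear ∩ BD ⟂ EC]
2. D_y = 117/29  [E, C, D are collinear ∩ BD ⟂ EC]
   → D = (104/29, 117/29)
3. A_x = 452/87  [A is the centroid of △EDC]
4. A_y = 407/87  [A is the centroid of △EDC]
   → A = (452/87, 407/87)

A = (452/87, 407/87)
D = (104/29, 117/29)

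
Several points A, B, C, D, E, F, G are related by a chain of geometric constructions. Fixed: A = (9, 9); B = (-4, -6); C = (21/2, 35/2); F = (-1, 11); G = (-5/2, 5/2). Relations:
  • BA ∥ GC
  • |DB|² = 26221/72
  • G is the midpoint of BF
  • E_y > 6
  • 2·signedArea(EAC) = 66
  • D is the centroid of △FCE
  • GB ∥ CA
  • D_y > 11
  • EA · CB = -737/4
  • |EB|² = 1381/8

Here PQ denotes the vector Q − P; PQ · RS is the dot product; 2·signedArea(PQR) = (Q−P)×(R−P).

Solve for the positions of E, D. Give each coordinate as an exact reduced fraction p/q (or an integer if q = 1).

D = (41/12, 139/12)
E = (3/4, 25/4)

1. E_x = 3/4  [2·signedArea(EAC) = 66 ∩ EA · CB = -737/4]
2. E_y = 25/4  [2·signedArea(EAC) = 66 ∩ EA · CB = -737/4]
   → E = (3/4, 25/4)
3. D_x = 41/12  [D is the centroid of △FCE]
4. D_y = 139/12  [D is the centroid of △FCE]
   → D = (41/12, 139/12)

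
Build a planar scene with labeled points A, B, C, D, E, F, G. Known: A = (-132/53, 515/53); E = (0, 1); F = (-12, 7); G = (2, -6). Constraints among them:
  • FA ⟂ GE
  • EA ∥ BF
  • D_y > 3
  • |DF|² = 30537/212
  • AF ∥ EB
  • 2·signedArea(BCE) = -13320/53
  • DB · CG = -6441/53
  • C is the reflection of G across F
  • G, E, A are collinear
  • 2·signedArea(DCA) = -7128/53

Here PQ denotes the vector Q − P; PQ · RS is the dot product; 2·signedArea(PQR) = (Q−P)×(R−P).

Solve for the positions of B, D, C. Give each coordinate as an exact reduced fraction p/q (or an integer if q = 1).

1. B_x = -504/53  [EA ∥ BF ∩ AF ∥ EB]
2. B_y = -91/53  [EA ∥ BF ∩ AF ∥ EB]
   → B = (-504/53, -91/53)
3. C_x = -26  [C is the reflection of G across F]
4. C_y = 20  [C is the reflection of G across F]
   → C = (-26, 20)
5. D_x = -33/53  [2·signedArea(DCA) = -7128/53 ∩ DB · CG = -6441/53]
6. D_y = 337/106  [2·signedArea(DCA) = -7128/53 ∩ DB · CG = -6441/53]
   → D = (-33/53, 337/106)

B = (-504/53, -91/53)
C = (-26, 20)
D = (-33/53, 337/106)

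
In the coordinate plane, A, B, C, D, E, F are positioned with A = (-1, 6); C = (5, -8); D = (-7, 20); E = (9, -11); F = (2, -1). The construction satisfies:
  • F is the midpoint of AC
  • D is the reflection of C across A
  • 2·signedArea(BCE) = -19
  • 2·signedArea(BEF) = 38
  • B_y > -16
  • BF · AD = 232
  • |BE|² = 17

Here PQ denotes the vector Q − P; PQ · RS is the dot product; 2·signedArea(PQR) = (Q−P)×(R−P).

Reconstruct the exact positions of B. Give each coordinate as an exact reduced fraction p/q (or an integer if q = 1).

1. B_x = 8  [2·signedArea(BEF) = 38 ∩ 2·signedArea(BCE) = -19]
2. B_y = -15  [2·signedArea(BEF) = 38 ∩ 2·signedArea(BCE) = -19]
   → B = (8, -15)

B = (8, -15)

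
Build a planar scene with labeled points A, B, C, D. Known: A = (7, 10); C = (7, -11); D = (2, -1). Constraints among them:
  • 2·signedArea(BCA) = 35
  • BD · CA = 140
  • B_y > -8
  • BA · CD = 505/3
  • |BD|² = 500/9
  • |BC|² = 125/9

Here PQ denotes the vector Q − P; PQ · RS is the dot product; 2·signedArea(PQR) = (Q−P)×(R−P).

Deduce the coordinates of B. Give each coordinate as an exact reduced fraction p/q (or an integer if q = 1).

B = (16/3, -23/3)

1. B_x = 16/3  [BA · CD = 505/3 ∩ BD · CA = 140]
2. B_y = -23/3  [BA · CD = 505/3 ∩ BD · CA = 140]
   → B = (16/3, -23/3)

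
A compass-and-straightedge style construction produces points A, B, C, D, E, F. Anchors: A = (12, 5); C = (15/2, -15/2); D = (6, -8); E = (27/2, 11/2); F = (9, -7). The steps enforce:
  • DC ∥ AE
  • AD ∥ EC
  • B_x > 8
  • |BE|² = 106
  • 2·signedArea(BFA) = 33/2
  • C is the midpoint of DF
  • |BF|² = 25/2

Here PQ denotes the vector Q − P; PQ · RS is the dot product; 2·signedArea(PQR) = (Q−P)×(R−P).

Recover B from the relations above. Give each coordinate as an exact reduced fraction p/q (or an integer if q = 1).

1. B_x = 17/2  [line -12·x + 3·y + 225/2 = 0 ∩ |BF|² = 25/2]
2. B_y = -7/2  [line -12·x + 3·y + 225/2 = 0 ∩ |BF|² = 25/2]
   → B = (17/2, -7/2)

B = (17/2, -7/2)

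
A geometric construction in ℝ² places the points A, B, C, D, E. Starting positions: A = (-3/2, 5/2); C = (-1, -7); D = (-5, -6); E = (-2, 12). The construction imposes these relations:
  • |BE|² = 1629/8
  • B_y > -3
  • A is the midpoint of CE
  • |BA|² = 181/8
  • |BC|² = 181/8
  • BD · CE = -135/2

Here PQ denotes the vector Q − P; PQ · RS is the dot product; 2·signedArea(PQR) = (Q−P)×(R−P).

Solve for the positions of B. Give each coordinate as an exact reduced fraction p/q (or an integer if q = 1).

1. B_x = -5/4  [line 1·x + -19·y + -83/2 = 0 ∩ |BE|² = 1629/8]
2. B_y = -9/4  [line 1·x + -19·y + -83/2 = 0 ∩ |BE|² = 1629/8]
   → B = (-5/4, -9/4)

B = (-5/4, -9/4)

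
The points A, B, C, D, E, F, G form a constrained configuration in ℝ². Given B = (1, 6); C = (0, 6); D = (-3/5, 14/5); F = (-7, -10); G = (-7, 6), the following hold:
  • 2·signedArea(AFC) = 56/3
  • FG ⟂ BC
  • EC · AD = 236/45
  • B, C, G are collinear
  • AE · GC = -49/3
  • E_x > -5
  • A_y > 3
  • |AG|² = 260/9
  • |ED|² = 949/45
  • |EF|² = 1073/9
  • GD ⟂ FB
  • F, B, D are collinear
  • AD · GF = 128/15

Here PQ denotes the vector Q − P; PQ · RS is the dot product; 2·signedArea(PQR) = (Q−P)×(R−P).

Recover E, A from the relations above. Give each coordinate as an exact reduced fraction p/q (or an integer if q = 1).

1. A_x = -7/3  [AD · GF = 128/15 ∩ 2·signedArea(AFC) = 56/3]
2. A_y = 10/3  [AD · GF = 128/15 ∩ 2·signedArea(AFC) = 56/3]
   → A = (-7/3, 10/3)
3. E_x = -14/3  [EC · AD = 236/45 ∩ AE · GC = -49/3]
4. E_y = 2/3  [EC · AD = 236/45 ∩ AE · GC = -49/3]
   → E = (-14/3, 2/3)

A = (-7/3, 10/3)
E = (-14/3, 2/3)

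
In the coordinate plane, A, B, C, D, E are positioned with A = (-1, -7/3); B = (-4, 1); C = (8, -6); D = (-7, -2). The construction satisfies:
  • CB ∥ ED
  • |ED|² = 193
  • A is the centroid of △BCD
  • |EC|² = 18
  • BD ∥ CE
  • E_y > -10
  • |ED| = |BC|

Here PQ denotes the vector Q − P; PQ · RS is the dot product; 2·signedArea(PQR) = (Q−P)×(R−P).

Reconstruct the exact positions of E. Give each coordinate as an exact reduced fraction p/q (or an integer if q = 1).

1. E_x = 5  [CB ∥ ED ∩ BD ∥ CE]
2. E_y = -9  [CB ∥ ED ∩ BD ∥ CE]
   → E = (5, -9)

E = (5, -9)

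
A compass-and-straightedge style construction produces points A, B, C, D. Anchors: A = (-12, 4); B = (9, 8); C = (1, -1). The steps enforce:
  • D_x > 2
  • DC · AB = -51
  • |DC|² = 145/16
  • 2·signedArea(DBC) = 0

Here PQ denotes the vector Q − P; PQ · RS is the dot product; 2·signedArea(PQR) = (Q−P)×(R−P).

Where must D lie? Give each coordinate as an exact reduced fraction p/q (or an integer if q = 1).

1. D_x = 3  [2·signedArea(DBC) = 0 ∩ DC · AB = -51]
2. D_y = 5/4  [2·signedArea(DBC) = 0 ∩ DC · AB = -51]
   → D = (3, 5/4)

D = (3, 5/4)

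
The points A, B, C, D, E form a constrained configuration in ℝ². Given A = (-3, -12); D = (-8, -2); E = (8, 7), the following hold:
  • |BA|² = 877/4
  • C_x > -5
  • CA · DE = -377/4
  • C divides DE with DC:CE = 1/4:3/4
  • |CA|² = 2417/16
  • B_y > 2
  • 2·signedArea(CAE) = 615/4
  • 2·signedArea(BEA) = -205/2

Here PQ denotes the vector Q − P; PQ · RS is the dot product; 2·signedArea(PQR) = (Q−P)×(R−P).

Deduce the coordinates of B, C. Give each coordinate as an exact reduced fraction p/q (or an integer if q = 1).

B = (0, 5/2)
C = (-4, 1/4)

1. B_x = 0  [line 19·x + -11·y + 55/2 = 0 ∩ |BA|² = 877/4]
2. B_y = 5/2  [line 19·x + -11·y + 55/2 = 0 ∩ |BA|² = 877/4]
   → B = (0, 5/2)
3. C_x = -4  [C divides DE with DC:CE = 1/4:3/4]
4. C_y = 1/4  [C divides DE with DC:CE = 1/4:3/4]
   → C = (-4, 1/4)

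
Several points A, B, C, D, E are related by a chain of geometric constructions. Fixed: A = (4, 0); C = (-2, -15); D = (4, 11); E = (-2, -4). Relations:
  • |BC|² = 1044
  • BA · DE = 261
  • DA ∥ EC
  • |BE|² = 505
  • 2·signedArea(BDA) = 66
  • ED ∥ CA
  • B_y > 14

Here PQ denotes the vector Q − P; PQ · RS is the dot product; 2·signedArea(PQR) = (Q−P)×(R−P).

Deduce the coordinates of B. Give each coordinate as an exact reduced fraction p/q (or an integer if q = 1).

1. B_x = 10  [BA · DE = 261 ∩ 2·signedArea(BDA) = 66]
2. B_y = 15  [BA · DE = 261 ∩ 2·signedArea(BDA) = 66]
   → B = (10, 15)

B = (10, 15)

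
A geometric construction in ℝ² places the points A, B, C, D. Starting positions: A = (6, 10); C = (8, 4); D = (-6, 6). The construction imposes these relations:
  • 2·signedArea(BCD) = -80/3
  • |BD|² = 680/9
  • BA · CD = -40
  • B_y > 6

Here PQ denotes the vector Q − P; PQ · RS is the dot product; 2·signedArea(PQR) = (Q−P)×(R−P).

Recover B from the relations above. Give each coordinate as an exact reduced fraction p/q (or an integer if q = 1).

1. B_x = 8/3  [2·signedArea(BCD) = -80/3 ∩ BA · CD = -40]
2. B_y = 20/3  [2·signedArea(BCD) = -80/3 ∩ BA · CD = -40]
   → B = (8/3, 20/3)

B = (8/3, 20/3)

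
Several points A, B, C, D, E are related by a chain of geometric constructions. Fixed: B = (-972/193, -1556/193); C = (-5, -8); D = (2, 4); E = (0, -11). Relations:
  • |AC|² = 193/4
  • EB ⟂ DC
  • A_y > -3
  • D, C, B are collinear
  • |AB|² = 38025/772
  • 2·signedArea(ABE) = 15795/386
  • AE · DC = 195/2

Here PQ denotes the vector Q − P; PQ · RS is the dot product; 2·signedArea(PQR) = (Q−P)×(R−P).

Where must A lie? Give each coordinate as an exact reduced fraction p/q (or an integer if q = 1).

A = (-3/2, -2)

1. A_x = -3/2  [line 567/193·x + 972/193·y + 5589/386 = 0 ∩ |AB|² = 38025/772]
2. A_y = -2  [line 567/193·x + 972/193·y + 5589/386 = 0 ∩ |AB|² = 38025/772]
   → A = (-3/2, -2)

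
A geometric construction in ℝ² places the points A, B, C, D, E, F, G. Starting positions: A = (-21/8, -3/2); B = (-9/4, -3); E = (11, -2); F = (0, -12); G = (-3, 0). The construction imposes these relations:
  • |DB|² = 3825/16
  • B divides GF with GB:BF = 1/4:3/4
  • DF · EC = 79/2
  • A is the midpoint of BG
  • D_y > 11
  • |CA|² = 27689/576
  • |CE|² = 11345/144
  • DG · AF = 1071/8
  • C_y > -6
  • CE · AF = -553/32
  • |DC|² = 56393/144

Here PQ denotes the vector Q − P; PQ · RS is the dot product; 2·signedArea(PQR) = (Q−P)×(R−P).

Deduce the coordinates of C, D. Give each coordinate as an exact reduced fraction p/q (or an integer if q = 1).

C = (35/12, -17/3)
D = (-6, 12)

1. C_x = 35/12  [line -21/8·x + 21/2·y + 2149/32 = 0 ∩ |CA|² = 27689/576]
2. C_y = -17/3  [line -21/8·x + 21/2·y + 2149/32 = 0 ∩ |CA|² = 27689/576]
   → C = (35/12, -17/3)
3. D_x = -6  [DF · EC = 79/2 ∩ DG · AF = 1071/8]
4. D_y = 12  [DF · EC = 79/2 ∩ DG · AF = 1071/8]
   → D = (-6, 12)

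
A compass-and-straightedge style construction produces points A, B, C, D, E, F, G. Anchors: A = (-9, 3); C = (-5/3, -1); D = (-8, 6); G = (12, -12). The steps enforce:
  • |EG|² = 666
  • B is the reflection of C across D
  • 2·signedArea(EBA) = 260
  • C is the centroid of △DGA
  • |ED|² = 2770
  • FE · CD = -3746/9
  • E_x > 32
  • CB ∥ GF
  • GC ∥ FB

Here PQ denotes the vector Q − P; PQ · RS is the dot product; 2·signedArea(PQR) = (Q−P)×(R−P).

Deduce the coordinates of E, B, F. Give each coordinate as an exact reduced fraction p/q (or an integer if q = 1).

B = (-43/3, 13)
E = (33, -27)
F = (-2/3, 2)

1. B_x = -43/3  [B is the reflection of C across D]
2. B_y = 13  [B is the reflection of C across D]
   → B = (-43/3, 13)
3. F_x = -2/3  [GC ∥ FB ∩ CB ∥ GF]
4. F_y = 2  [GC ∥ FB ∩ CB ∥ GF]
   → F = (-2/3, 2)
5. E_x = 33  [2·signedArea(EBA) = 260 ∩ FE · CD = -3746/9]
6. E_y = -27  [2·signedArea(EBA) = 260 ∩ FE · CD = -3746/9]
   → E = (33, -27)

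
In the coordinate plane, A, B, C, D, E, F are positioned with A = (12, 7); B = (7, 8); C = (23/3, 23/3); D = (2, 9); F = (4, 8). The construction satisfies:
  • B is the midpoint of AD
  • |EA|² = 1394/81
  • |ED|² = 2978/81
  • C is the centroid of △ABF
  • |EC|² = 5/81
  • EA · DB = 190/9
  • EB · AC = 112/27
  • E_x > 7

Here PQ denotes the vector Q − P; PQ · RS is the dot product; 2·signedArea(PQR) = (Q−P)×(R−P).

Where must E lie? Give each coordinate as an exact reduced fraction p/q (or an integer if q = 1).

1. E_x = 71/9  [EB · AC = 112/27 ∩ EA · DB = 190/9]
2. E_y = 68/9  [EB · AC = 112/27 ∩ EA · DB = 190/9]
   → E = (71/9, 68/9)

E = (71/9, 68/9)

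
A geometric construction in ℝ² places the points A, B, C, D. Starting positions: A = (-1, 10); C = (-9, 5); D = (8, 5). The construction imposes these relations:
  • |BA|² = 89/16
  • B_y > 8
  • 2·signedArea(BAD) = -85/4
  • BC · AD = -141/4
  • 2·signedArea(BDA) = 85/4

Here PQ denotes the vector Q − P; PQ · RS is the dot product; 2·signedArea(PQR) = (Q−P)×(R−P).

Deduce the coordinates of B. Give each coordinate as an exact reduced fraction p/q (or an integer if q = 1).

1. B_x = -3  [2·signedArea(BAD) = -85/4 ∩ BC · AD = -141/4]
2. B_y = 35/4  [2·signedArea(BAD) = -85/4 ∩ BC · AD = -141/4]
   → B = (-3, 35/4)

B = (-3, 35/4)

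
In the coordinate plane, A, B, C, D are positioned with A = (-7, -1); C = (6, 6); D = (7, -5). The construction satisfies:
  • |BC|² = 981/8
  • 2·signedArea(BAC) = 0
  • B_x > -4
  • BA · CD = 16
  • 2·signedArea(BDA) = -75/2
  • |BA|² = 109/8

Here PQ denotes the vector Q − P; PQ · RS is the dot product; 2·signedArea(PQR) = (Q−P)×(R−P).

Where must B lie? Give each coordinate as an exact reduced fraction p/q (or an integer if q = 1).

1. B_x = -15/4  [2·signedArea(BAC) = 0 ∩ 2·signedArea(BDA) = -75/2]
2. B_y = 3/4  [2·signedArea(BAC) = 0 ∩ 2·signedArea(BDA) = -75/2]
   → B = (-15/4, 3/4)

B = (-15/4, 3/4)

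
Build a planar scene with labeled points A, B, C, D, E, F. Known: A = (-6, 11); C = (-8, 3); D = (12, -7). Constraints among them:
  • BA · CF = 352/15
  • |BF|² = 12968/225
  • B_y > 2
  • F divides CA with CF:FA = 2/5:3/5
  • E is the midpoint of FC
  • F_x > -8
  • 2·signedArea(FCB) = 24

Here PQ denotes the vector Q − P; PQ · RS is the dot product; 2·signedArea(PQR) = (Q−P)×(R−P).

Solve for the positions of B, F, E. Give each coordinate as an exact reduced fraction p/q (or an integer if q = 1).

1. F_x = -36/5  [F divides CA with CF:FA = 2/5:3/5]
2. F_y = 31/5  [F divides CA with CF:FA = 2/5:3/5]
   → F = (-36/5, 31/5)
3. E_x = -38/5  [E is the midpoint of FC]
4. E_y = 23/5  [E is the midpoint of FC]
   → E = (-38/5, 23/5)
5. B_x = -2/3  [BA · CF = 352/15 ∩ 2·signedArea(FCB) = 24]
6. B_y = 7/3  [BA · CF = 352/15 ∩ 2·signedArea(FCB) = 24]
   → B = (-2/3, 7/3)

B = (-2/3, 7/3)
E = (-38/5, 23/5)
F = (-36/5, 31/5)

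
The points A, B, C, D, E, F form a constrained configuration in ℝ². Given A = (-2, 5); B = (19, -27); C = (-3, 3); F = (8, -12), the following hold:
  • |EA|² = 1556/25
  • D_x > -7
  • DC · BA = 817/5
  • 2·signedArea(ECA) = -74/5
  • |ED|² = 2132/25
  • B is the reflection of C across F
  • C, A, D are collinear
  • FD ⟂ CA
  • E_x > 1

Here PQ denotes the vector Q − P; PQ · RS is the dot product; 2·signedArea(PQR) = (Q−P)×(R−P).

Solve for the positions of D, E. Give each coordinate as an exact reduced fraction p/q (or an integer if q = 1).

1. D_x = -34/5  [C, A, D are collinear ∩ FD ⟂ CA]
2. D_y = -23/5  [C, A, D are collinear ∩ FD ⟂ CA]
   → D = (-34/5, -23/5)
3. E_x = 2  [line -2·x + 1·y + 29/5 = 0 ∩ |ED|² = 2132/25]
4. E_y = -9/5  [line -2·x + 1·y + 29/5 = 0 ∩ |ED|² = 2132/25]
   → E = (2, -9/5)

D = (-34/5, -23/5)
E = (2, -9/5)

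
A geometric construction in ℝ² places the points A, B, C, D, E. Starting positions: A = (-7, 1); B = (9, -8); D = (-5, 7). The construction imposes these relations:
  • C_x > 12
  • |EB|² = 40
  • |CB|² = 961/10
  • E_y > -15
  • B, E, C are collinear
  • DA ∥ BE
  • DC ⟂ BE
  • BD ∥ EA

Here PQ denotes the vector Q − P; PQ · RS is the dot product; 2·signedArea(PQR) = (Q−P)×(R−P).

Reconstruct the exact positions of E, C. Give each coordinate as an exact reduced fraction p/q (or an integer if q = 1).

1. E_x = 7  [BD ∥ EA ∩ DA ∥ BE]
2. E_y = -14  [BD ∥ EA ∩ DA ∥ BE]
   → E = (7, -14)
3. C_x = 121/10  [B, E, C are collinear ∩ DC ⟂ BE]
4. C_y = 13/10  [B, E, C are collinear ∩ DC ⟂ BE]
   → C = (121/10, 13/10)

C = (121/10, 13/10)
E = (7, -14)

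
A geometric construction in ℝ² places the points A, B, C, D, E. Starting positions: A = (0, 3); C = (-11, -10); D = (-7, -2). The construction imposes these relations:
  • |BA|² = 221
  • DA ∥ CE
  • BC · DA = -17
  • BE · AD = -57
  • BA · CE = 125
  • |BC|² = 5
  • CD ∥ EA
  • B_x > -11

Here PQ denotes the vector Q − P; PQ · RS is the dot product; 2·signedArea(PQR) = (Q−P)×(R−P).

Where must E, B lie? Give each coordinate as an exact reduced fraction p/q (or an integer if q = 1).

B = (-10, -8)
E = (-4, -5)

1. E_x = -4  [CD ∥ EA ∩ DA ∥ CE]
2. E_y = -5  [CD ∥ EA ∩ DA ∥ CE]
   → E = (-4, -5)
3. B_x = -10  [line 7·x + 5·y + 110 = 0 ∩ |BA|² = 221]
4. B_y = -8  [line 7·x + 5·y + 110 = 0 ∩ |BA|² = 221]
   → B = (-10, -8)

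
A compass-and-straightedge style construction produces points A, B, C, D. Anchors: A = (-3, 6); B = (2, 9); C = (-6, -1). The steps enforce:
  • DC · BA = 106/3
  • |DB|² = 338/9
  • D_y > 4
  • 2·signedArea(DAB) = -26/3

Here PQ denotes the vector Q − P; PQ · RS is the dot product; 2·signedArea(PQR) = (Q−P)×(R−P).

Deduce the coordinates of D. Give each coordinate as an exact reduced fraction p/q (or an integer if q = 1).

1. D_x = -7/3  [DC · BA = 106/3 ∩ 2·signedArea(DAB) = -26/3]
2. D_y = 14/3  [DC · BA = 106/3 ∩ 2·signedArea(DAB) = -26/3]
   → D = (-7/3, 14/3)

D = (-7/3, 14/3)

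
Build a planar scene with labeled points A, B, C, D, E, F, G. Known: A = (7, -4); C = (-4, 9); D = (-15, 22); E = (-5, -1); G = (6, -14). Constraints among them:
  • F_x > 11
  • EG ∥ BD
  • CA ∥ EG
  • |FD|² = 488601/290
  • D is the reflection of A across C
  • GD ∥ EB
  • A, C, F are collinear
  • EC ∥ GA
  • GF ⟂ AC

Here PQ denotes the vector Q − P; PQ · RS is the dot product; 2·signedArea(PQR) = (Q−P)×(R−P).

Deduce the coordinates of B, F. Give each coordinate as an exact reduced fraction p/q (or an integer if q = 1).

B = (-26, 35)
F = (3339/290, -2707/290)

1. B_x = -26  [EG ∥ BD ∩ GD ∥ EB]
2. B_y = 35  [EG ∥ BD ∩ GD ∥ EB]
   → B = (-26, 35)
3. F_x = 3339/290  [A, C, F are collinear ∩ GF ⟂ AC]
4. F_y = -2707/290  [A, C, F are collinear ∩ GF ⟂ AC]
   → F = (3339/290, -2707/290)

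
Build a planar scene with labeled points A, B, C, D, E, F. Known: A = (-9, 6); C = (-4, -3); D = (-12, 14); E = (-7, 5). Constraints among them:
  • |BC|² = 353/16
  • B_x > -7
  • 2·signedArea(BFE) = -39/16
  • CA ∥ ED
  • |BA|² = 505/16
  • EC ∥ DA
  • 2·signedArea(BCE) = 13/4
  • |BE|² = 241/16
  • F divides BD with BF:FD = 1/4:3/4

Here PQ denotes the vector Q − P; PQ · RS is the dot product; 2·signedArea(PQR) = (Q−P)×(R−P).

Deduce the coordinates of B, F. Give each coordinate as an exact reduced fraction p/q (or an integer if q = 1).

B = (-6, 5/4)
F = (-15/2, 71/16)

1. B_x = -6  [line -8·x + -3·y + -177/4 = 0 ∩ |BE|² = 241/16]
2. B_y = 5/4  [line -8·x + -3·y + -177/4 = 0 ∩ |BE|² = 241/16]
   → B = (-6, 5/4)
3. F_x = -15/2  [F divides BD with BF:FD = 1/4:3/4]
4. F_y = 71/16  [F divides BD with BF:FD = 1/4:3/4]
   → F = (-15/2, 71/16)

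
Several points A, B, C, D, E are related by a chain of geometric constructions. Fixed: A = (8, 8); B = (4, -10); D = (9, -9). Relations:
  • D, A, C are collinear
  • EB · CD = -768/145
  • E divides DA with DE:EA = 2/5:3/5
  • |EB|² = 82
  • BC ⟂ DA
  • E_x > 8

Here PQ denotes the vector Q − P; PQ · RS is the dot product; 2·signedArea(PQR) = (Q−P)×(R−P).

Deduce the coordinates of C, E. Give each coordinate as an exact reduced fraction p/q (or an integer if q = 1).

C = (1311/145, -1407/145)
E = (43/5, -11/5)

1. C_x = 1311/145  [D, A, C are collinear ∩ BC ⟂ DA]
2. C_y = -1407/145  [D, A, C are collinear ∩ BC ⟂ DA]
   → C = (1311/145, -1407/145)
3. E_x = 43/5  [E divides DA with DE:EA = 2/5:3/5]
4. E_y = -11/5  [E divides DA with DE:EA = 2/5:3/5]
   → E = (43/5, -11/5)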